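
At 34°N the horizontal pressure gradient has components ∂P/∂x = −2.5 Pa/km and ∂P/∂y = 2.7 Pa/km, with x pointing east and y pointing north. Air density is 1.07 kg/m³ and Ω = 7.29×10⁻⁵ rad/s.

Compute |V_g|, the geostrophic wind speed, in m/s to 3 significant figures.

Coriolis parameter at 34°N:
f = 2Ω sin φ = 2 × 7.29×10⁻⁵ × sin 34° = 8.15×10⁻⁵ s⁻¹
Component geostrophic relations (x east, y north):
u_g = −(1/(fρ)) ∂P/∂y,  v_g = (1/(fρ)) ∂P/∂x
u_g = −(2.7×10⁻³)/(8.15×10⁻⁵ × 1.07) = −31.0 m/s;  v_g = (−2.5×10⁻³)/(8.15×10⁻⁵ × 1.07) = −28.7 m/s
|V_g| = √(u_g² + v_g²) = 42.2 m/s

42.2 m/s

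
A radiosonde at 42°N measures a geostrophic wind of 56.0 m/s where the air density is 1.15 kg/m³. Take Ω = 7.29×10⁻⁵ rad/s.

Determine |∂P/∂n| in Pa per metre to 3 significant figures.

6.28×10⁻³ Pa/m

Coriolis parameter at 42°N:
f = 2Ω sin φ = 2 × 7.29×10⁻⁵ × sin 42° = 9.76×10⁻⁵ s⁻¹
Geostrophic balance rearranged: |∂P/∂n| = f ρ V_g
|∂P/∂n| = 9.76×10⁻⁵ × 1.15 × 56.0 = 6.28×10⁻³ Pa/m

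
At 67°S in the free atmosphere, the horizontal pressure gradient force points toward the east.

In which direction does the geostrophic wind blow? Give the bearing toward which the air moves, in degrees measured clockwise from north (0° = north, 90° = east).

000°

The pressure-gradient force points toward the east (bearing 090°).
Geostrophic balance: in the Southern Hemisphere the Coriolis force deflects motion to the left, so the geostrophic wind blows 90° to the left of the pressure-gradient force (low pressure on the right).
Rotating 090° by 90° counterclockwise gives 000° — the wind blows toward the north.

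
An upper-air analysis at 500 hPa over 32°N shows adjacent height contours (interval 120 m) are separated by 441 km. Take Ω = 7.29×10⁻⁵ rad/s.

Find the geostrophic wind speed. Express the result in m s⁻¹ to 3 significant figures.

Coriolis parameter at 32°N:
f = 2Ω sin φ = 2 × 7.29×10⁻⁵ × sin 32° = 7.73×10⁻⁵ s⁻¹
Height gradient: |∂Z/∂n| = 120 m / 441000 m = 2.72×10⁻⁴
On a pressure surface, geostrophic balance gives V_g = (g/f)|∂Z/∂n|:
V_g = 9.81 × 2.72×10⁻⁴ / 7.73×10⁻⁵ = 34.5 m/s

34.5 m s⁻¹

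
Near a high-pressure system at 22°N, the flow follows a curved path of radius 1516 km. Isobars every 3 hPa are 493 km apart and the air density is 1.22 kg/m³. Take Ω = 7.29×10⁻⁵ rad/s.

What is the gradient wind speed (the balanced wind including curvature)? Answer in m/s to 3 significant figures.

10.5 m/s

Coriolis parameter at 22°N:
f = 2Ω sin φ = 2 × 7.29×10⁻⁵ × sin 22° = 5.46×10⁻⁵ s⁻¹
Pressure gradient: |∂P/∂n| = 300 Pa / 493000 m = 6.09×10⁻⁴ Pa/m
Geostrophic speed: V_g = |∂P/∂n|/(fρ) = 6.09×10⁻⁴/(5.46×10⁻⁵ × 1.22) = 9.13 m/s
Around a high, pressure-gradient force acts outward with centrifugal, so Coriolis balances both:
fV = (1/ρ)|∂P/∂n| + V²/R  →  V² − fR·V + fR·V_g = 0
With fR = 5.46×10⁻⁵ × 1516×10³ m = 82.8 m/s:
V = [fR − √((fR)² − 4 fR V_g)]/2 = [82.8 − √(82.8² − 4×82.8×9.13)]/2 = 10.5 m/s
Supergeostrophic (V > V_g = 9.13 m/s), as expected around a high.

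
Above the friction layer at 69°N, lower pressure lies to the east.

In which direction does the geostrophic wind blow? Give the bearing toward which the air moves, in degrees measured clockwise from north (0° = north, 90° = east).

The pressure-gradient force points toward the east (bearing 090°).
Geostrophic balance: in the Northern Hemisphere the Coriolis force deflects motion to the right, so the geostrophic wind blows 90° to the right of the pressure-gradient force (low pressure on the left).
Rotating 090° by 90° clockwise gives 180° — the wind blows toward the south.

180°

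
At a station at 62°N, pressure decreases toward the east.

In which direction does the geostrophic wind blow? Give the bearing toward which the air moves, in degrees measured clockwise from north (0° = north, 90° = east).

180°

The pressure-gradient force points toward the east (bearing 090°).
Geostrophic balance: in the Northern Hemisphere the Coriolis force deflects motion to the right, so the geostrophic wind blows 90° to the right of the pressure-gradient force (low pressure on the left).
Rotating 090° by 90° clockwise gives 180° — the wind blows toward the south.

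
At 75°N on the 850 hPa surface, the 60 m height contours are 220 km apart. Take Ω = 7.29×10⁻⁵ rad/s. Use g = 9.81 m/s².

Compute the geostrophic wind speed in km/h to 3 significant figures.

68.4 km/h

Coriolis parameter at 75°N:
f = 2Ω sin φ = 2 × 7.29×10⁻⁵ × sin 75° = 1.41×10⁻⁴ s⁻¹
Height gradient: |∂Z/∂n| = 60 m / 220000 m = 2.73×10⁻⁴
On a pressure surface, geostrophic balance gives V_g = (g/f)|∂Z/∂n|:
V_g = 9.81 × 2.73×10⁻⁴ / 1.41×10⁻⁴ = 19.0 m/s
Converting: 19.0 m/s × 3.6 = 68.4 km/h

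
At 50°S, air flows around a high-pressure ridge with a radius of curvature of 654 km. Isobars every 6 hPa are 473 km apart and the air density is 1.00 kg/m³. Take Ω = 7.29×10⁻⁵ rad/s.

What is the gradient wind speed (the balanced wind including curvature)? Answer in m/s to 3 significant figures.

14.1 m/s

Coriolis parameter at 50°S:
f = 2Ω sin φ = 2 × 7.29×10⁻⁵ × sin 50° = 1.12×10⁻⁴ s⁻¹
Pressure gradient: |∂P/∂n| = 600 Pa / 473000 m = 1.27×10⁻³ Pa/m
Geostrophic speed: V_g = |∂P/∂n|/(fρ) = 1.27×10⁻³/(1.12×10⁻⁴ × 1.00) = 11.4 m/s
Around a high, pressure-gradient force acts outward with centrifugal, so Coriolis balances both:
fV = (1/ρ)|∂P/∂n| + V²/R  →  V² − fR·V + fR·V_g = 0
With fR = 1.12×10⁻⁴ × 654×10³ m = 73.0 m/s:
V = [fR − √((fR)² − 4 fR V_g)]/2 = [73.0 − √(73.0² − 4×73.0×11.4)]/2 = 14.1 m/s
Supergeostrophic (V > V_g = 11.4 m/s), as expected around a high.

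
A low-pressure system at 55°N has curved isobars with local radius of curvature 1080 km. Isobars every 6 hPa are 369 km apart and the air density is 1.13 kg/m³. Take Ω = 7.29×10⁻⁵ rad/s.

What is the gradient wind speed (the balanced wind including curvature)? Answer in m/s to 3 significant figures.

Coriolis parameter at 55°N:
f = 2Ω sin φ = 2 × 7.29×10⁻⁵ × sin 55° = 1.19×10⁻⁴ s⁻¹
Pressure gradient: |∂P/∂n| = 600 Pa / 369000 m = 1.63×10⁻³ Pa/m
Geostrophic speed: V_g = |∂P/∂n|/(fρ) = 1.63×10⁻³/(1.19×10⁻⁴ × 1.13) = 12.0 m/s
Around a low, centrifugal force acts outward with Coriolis, so pressure-gradient force balances both:
(1/ρ)|∂P/∂n| = fV + V²/R  →  V² + fR·V − fR·V_g = 0
With fR = 1.19×10⁻⁴ × 1080×10³ m = 129 m/s:
V = [−fR + √((fR)² + 4 fR V_g)]/2 = [−129 + √(129² + 4×129×12)]/2 = 11.1 m/s
Subgeostrophic (V < V_g = 12 m/s), as expected around a low.

11.1 m/s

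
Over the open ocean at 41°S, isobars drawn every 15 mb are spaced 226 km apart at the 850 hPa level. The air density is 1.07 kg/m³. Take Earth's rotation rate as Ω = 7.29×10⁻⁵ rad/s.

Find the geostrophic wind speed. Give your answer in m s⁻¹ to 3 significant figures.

Coriolis parameter at 41°S:
f = 2Ω sin φ = 2 × 7.29×10⁻⁵ × sin 41° = 9.57×10⁻⁵ s⁻¹
Pressure gradient: |∂P/∂n| = 1500 Pa / 226000 m = 6.64×10⁻³ Pa/m
Geostrophic balance (pressure-gradient force = Coriolis force):
V_g = (1/(fρ)) |∂P/∂n| = 6.64×10⁻³ / (9.57×10⁻⁵ × 1.07) = 64.8 m/s

64.8 m s⁻¹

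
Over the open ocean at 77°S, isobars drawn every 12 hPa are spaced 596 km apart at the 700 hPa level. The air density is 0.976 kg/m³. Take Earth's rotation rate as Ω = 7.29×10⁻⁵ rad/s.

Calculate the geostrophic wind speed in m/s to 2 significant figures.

15 m/s

Coriolis parameter at 77°S:
f = 2Ω sin φ = 2 × 7.29×10⁻⁵ × sin 77° = 1.42×10⁻⁴ s⁻¹
Pressure gradient: |∂P/∂n| = 1200 Pa / 596000 m = 2.01×10⁻³ Pa/m
Geostrophic balance (pressure-gradient force = Coriolis force):
V_g = (1/(fρ)) |∂P/∂n| = 2.01×10⁻³ / (1.42×10⁻⁴ × 0.976) = 14.5 m/s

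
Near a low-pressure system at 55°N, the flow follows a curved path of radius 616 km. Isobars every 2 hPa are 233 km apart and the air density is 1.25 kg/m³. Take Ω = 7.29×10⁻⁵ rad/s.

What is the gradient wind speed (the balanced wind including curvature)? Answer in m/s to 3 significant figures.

5.36 m/s

Coriolis parameter at 55°N:
f = 2Ω sin φ = 2 × 7.29×10⁻⁵ × sin 55° = 1.19×10⁻⁴ s⁻¹
Pressure gradient: |∂P/∂n| = 200 Pa / 233000 m = 8.58×10⁻⁴ Pa/m
Geostrophic speed: V_g = |∂P/∂n|/(fρ) = 8.58×10⁻⁴/(1.19×10⁻⁴ × 1.25) = 5.75 m/s
Around a low, centrifugal force acts outward with Coriolis, so pressure-gradient force balances both:
(1/ρ)|∂P/∂n| = fV + V²/R  →  V² + fR·V − fR·V_g = 0
With fR = 1.19×10⁻⁴ × 616×10³ m = 73.6 m/s:
V = [−fR + √((fR)² + 4 fR V_g)]/2 = [−73.6 + √(73.6² + 4×73.6×5.75)]/2 = 5.36 m/s
Subgeostrophic (V < V_g = 5.75 m/s), as expected around a low.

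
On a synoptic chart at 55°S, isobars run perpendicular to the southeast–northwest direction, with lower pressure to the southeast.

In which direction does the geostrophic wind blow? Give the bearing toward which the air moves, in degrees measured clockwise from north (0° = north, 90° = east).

The pressure-gradient force points toward the southeast (bearing 135°).
Geostrophic balance: in the Southern Hemisphere the Coriolis force deflects motion to the left, so the geostrophic wind blows 90° to the left of the pressure-gradient force (low pressure on the right).
Rotating 135° by 90° counterclockwise gives 045° — the wind blows toward the northeast.

045°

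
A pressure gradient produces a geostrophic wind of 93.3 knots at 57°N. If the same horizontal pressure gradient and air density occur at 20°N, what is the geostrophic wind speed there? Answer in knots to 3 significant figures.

229 knots

With the same pressure gradient and density, V_g ∝ 1/f ∝ 1/sin φ.
V₂ = V₁ · sin φ₁ / sin φ₂ = 93.3 × sin 57° / sin 20°
V₂ = 93.3 × 0.8387/0.3420 = 229 knots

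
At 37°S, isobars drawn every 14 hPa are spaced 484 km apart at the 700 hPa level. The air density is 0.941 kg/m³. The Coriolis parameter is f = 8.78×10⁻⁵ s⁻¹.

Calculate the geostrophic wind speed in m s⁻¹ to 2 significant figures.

Pressure gradient: |∂P/∂n| = 1400 Pa / 484000 m = 2.89×10⁻³ Pa/m
Geostrophic balance (pressure-gradient force = Coriolis force):
V_g = (1/(fρ)) |∂P/∂n| = 2.89×10⁻³ / (8.78×10⁻⁵ × 0.941) = 35.0 m/s

35 m s⁻¹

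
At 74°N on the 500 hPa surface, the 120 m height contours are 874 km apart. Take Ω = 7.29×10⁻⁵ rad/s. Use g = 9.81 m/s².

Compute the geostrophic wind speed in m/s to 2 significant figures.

9.6 m/s

Coriolis parameter at 74°N:
f = 2Ω sin φ = 2 × 7.29×10⁻⁵ × sin 74° = 1.40×10⁻⁴ s⁻¹
Height gradient: |∂Z/∂n| = 120 m / 874000 m = 1.37×10⁻⁴
On a pressure surface, geostrophic balance gives V_g = (g/f)|∂Z/∂n|:
V_g = 9.81 × 1.37×10⁻⁴ / 1.40×10⁻⁴ = 9.61 m/s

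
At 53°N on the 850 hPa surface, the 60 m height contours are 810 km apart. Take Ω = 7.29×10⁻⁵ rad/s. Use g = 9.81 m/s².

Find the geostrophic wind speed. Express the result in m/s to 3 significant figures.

Coriolis parameter at 53°N:
f = 2Ω sin φ = 2 × 7.29×10⁻⁵ × sin 53° = 1.16×10⁻⁴ s⁻¹
Height gradient: |∂Z/∂n| = 60 m / 810000 m = 7.41×10⁻⁵
On a pressure surface, geostrophic balance gives V_g = (g/f)|∂Z/∂n|:
V_g = 9.81 × 7.41×10⁻⁵ / 1.16×10⁻⁴ = 6.24 m/s

6.24 m/s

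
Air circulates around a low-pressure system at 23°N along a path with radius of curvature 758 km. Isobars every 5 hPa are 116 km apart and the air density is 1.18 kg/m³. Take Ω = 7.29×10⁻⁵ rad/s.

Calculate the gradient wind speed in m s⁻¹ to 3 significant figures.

35.3 m s⁻¹

Coriolis parameter at 23°N:
f = 2Ω sin φ = 2 × 7.29×10⁻⁵ × sin 23° = 5.70×10⁻⁵ s⁻¹
Pressure gradient: |∂P/∂n| = 500 Pa / 116000 m = 4.31×10⁻³ Pa/m
Geostrophic speed: V_g = |∂P/∂n|/(fρ) = 4.31×10⁻³/(5.70×10⁻⁵ × 1.18) = 64.1 m/s
Around a low, centrifugal force acts outward with Coriolis, so pressure-gradient force balances both:
(1/ρ)|∂P/∂n| = fV + V²/R  →  V² + fR·V − fR·V_g = 0
With fR = 5.70×10⁻⁵ × 758×10³ m = 43.2 m/s:
V = [−fR + √((fR)² + 4 fR V_g)]/2 = [−43.2 + √(43.2² + 4×43.2×64.1)]/2 = 35.3 m/s
Subgeostrophic (V < V_g = 64.1 m/s), as expected around a low.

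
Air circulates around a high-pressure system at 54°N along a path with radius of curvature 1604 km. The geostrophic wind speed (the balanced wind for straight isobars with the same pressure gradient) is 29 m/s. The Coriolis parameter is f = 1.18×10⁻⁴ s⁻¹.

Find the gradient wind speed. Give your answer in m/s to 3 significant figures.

Around a high, pressure-gradient force acts outward with centrifugal, so Coriolis balances both:
fV = (1/ρ)|∂P/∂n| + V²/R  →  V² − fR·V + fR·V_g = 0
With fR = 1.18×10⁻⁴ × 1604×10³ m = 189 m/s:
V = [fR − √((fR)² − 4 fR V_g)]/2 = [189 − √(189² − 4×189×29)]/2 = 35.8 m/s
Supergeostrophic (V > V_g = 29 m/s), as expected around a high.

35.8 m/s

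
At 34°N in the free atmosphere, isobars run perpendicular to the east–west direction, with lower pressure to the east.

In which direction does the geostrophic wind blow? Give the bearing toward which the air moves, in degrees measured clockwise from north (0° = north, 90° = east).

The pressure-gradient force points toward the east (bearing 090°).
Geostrophic balance: in the Northern Hemisphere the Coriolis force deflects motion to the right, so the geostrophic wind blows 90° to the right of the pressure-gradient force (low pressure on the left).
Rotating 090° by 90° clockwise gives 180° — the wind blows toward the south.

180°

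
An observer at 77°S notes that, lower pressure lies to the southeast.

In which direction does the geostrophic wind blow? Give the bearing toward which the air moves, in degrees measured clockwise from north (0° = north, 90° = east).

045°

The pressure-gradient force points toward the southeast (bearing 135°).
Geostrophic balance: in the Southern Hemisphere the Coriolis force deflects motion to the left, so the geostrophic wind blows 90° to the left of the pressure-gradient force (low pressure on the right).
Rotating 135° by 90° counterclockwise gives 045° — the wind blows toward the northeast.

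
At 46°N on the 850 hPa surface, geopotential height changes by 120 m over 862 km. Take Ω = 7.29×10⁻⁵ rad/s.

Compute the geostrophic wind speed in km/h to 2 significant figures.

47 km/h

Coriolis parameter at 46°N:
f = 2Ω sin φ = 2 × 7.29×10⁻⁵ × sin 46° = 1.05×10⁻⁴ s⁻¹
Height gradient: |∂Z/∂n| = 120 m / 862000 m = 1.39×10⁻⁴
On a pressure surface, geostrophic balance gives V_g = (g/f)|∂Z/∂n|:
V_g = 9.81 × 1.39×10⁻⁴ / 1.05×10⁻⁴ = 13.0 m/s
Converting: 13.0 m/s × 3.6 = 47 km/h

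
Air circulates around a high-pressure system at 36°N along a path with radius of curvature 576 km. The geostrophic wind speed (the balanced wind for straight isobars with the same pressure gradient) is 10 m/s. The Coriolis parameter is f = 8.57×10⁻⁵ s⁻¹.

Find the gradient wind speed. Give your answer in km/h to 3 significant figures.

50.2 km/h

Around a high, pressure-gradient force acts outward with centrifugal, so Coriolis balances both:
fV = (1/ρ)|∂P/∂n| + V²/R  →  V² − fR·V + fR·V_g = 0
With fR = 8.57×10⁻⁵ × 576×10³ m = 49.4 m/s:
V = [fR − √((fR)² − 4 fR V_g)]/2 = [49.4 − √(49.4² − 4×49.4×10)]/2 = 13.9 m/s
Supergeostrophic (V > V_g = 10 m/s), as expected around a high.
Converting: 13.9 m/s × 3.6 = 50.2 km/h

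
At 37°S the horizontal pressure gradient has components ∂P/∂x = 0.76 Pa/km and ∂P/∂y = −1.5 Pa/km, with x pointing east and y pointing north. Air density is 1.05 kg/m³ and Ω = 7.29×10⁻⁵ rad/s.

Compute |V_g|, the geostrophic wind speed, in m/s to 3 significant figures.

Coriolis parameter at 37°S:
f = 2Ω sin φ = 2 × 7.29×10⁻⁵ × sin 37° = 8.77×10⁻⁵ s⁻¹
In the Southern Hemisphere f is negative: f = −8.77×10⁻⁵ s⁻¹.
Component geostrophic relations (x east, y north):
u_g = −(1/(fρ)) ∂P/∂y,  v_g = (1/(fρ)) ∂P/∂x
u_g = −(−1.5×10⁻³)/(−8.77×10⁻⁵ × 1.05) = −16.3 m/s;  v_g = (0.76×10⁻³)/(−8.77×10⁻⁵ × 1.05) = −8.25 m/s
|V_g| = √(u_g² + v_g²) = 18.3 m/s

18.3 m/s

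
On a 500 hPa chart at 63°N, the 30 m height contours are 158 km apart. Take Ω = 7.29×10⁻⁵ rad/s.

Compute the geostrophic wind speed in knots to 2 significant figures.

28 knots

Coriolis parameter at 63°N:
f = 2Ω sin φ = 2 × 7.29×10⁻⁵ × sin 63° = 1.30×10⁻⁴ s⁻¹
Height gradient: |∂Z/∂n| = 30 m / 158000 m = 1.90×10⁻⁴
On a pressure surface, geostrophic balance gives V_g = (g/f)|∂Z/∂n|:
V_g = 9.81 × 1.90×10⁻⁴ / 1.30×10⁻⁴ = 14.3 m/s
Converting: 14.3 m/s × 1.944 = 28 knots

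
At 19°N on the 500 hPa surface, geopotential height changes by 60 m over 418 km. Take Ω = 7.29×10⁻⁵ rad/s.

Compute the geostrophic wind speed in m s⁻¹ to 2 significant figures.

Coriolis parameter at 19°N:
f = 2Ω sin φ = 2 × 7.29×10⁻⁵ × sin 19° = 4.75×10⁻⁵ s⁻¹
Height gradient: |∂Z/∂n| = 60 m / 418000 m = 1.44×10⁻⁴
On a pressure surface, geostrophic balance gives V_g = (g/f)|∂Z/∂n|:
V_g = 9.81 × 1.44×10⁻⁴ / 4.75×10⁻⁵ = 29.7 m/s

30 m s⁻¹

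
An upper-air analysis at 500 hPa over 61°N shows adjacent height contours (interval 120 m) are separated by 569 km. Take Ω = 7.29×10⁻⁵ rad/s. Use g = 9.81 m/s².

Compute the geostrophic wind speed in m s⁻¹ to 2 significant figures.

Coriolis parameter at 61°N:
f = 2Ω sin φ = 2 × 7.29×10⁻⁵ × sin 61° = 1.28×10⁻⁴ s⁻¹
Height gradient: |∂Z/∂n| = 120 m / 569000 m = 2.11×10⁻⁴
On a pressure surface, geostrophic balance gives V_g = (g/f)|∂Z/∂n|:
V_g = 9.81 × 2.11×10⁻⁴ / 1.28×10⁻⁴ = 16.2 m/s

16 m s⁻¹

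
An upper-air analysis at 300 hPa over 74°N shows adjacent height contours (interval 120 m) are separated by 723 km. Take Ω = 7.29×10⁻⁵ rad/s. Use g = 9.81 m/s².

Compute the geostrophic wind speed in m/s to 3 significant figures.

11.6 m/s

Coriolis parameter at 74°N:
f = 2Ω sin φ = 2 × 7.29×10⁻⁵ × sin 74° = 1.40×10⁻⁴ s⁻¹
Height gradient: |∂Z/∂n| = 120 m / 723000 m = 1.66×10⁻⁴
On a pressure surface, geostrophic balance gives V_g = (g/f)|∂Z/∂n|:
V_g = 9.81 × 1.66×10⁻⁴ / 1.40×10⁻⁴ = 11.6 m/s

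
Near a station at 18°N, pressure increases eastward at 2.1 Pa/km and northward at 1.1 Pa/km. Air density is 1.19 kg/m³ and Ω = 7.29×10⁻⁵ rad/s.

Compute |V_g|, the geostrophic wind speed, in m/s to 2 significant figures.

44 m/s

Coriolis parameter at 18°N:
f = 2Ω sin φ = 2 × 7.29×10⁻⁵ × sin 18° = 4.51×10⁻⁵ s⁻¹
Component geostrophic relations (x east, y north):
u_g = −(1/(fρ)) ∂P/∂y,  v_g = (1/(fρ)) ∂P/∂x
u_g = −(1.1×10⁻³)/(4.51×10⁻⁵ × 1.19) = −20.5 m/s;  v_g = (2.1×10⁻³)/(4.51×10⁻⁵ × 1.19) = 39.2 m/s
|V_g| = √(u_g² + v_g²) = 44.2 m/s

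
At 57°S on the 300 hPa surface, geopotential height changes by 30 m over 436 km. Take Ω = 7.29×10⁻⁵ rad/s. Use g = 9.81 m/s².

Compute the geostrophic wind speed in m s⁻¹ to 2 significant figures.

Coriolis parameter at 57°S:
f = 2Ω sin φ = 2 × 7.29×10⁻⁵ × sin 57° = 1.22×10⁻⁴ s⁻¹
Height gradient: |∂Z/∂n| = 30 m / 436000 m = 6.88×10⁻⁵
On a pressure surface, geostrophic balance gives V_g = (g/f)|∂Z/∂n|:
V_g = 9.81 × 6.88×10⁻⁵ / 1.22×10⁻⁴ = 5.52 m/s

5.5 m s⁻¹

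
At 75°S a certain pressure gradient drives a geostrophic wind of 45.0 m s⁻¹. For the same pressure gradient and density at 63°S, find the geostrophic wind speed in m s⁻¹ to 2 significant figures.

With the same pressure gradient and density, V_g ∝ 1/f ∝ 1/sin φ.
V₂ = V₁ · sin φ₁ / sin φ₂ = 45.0 × sin 75° / sin 63°
V₂ = 45.0 × 0.9659/0.8910 = 49 m s⁻¹

49 m s⁻¹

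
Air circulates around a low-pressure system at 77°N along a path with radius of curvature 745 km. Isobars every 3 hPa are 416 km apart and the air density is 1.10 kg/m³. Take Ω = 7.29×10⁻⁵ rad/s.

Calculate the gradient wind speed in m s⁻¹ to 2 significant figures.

4.4 m s⁻¹

Coriolis parameter at 77°N:
f = 2Ω sin φ = 2 × 7.29×10⁻⁵ × sin 77° = 1.42×10⁻⁴ s⁻¹
Pressure gradient: |∂P/∂n| = 300 Pa / 416000 m = 7.21×10⁻⁴ Pa/m
Geostrophic speed: V_g = |∂P/∂n|/(fρ) = 7.21×10⁻⁴/(1.42×10⁻⁴ × 1.10) = 4.61 m/s
Around a low, centrifugal force acts outward with Coriolis, so pressure-gradient force balances both:
(1/ρ)|∂P/∂n| = fV + V²/R  →  V² + fR·V − fR·V_g = 0
With fR = 1.42×10⁻⁴ × 745×10³ m = 106 m/s:
V = [−fR + √((fR)² + 4 fR V_g)]/2 = [−106 + √(106² + 4×106×4.61)]/2 = 4.43 m/s
Subgeostrophic (V < V_g = 4.61 m/s), as expected around a low.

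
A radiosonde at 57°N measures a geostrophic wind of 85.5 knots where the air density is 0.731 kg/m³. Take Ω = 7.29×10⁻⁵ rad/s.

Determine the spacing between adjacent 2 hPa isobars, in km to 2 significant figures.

Coriolis parameter at 57°N:
f = 2Ω sin φ = 2 × 7.29×10⁻⁵ × sin 57° = 1.22×10⁻⁴ s⁻¹
Wind speed in SI: 85.5 knots = 44.0 m/s
Geostrophic balance rearranged: |∂P/∂n| = f ρ V_g
|∂P/∂n| = 1.22×10⁻⁴ × 0.731 × 44.0 = 3.93×10⁻³ Pa/m
Isobar spacing: Δn = ΔP/|∂P/∂n| = 200 Pa / 3.93×10⁻³ Pa/m = 50870 m ≈ 51 km

51 km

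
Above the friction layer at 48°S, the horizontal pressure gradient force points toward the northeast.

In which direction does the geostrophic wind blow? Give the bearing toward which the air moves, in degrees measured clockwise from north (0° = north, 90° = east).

The pressure-gradient force points toward the northeast (bearing 045°).
Geostrophic balance: in the Southern Hemisphere the Coriolis force deflects motion to the left, so the geostrophic wind blows 90° to the left of the pressure-gradient force (low pressure on the right).
Rotating 045° by 90° counterclockwise gives 315° — the wind blows toward the northwest.

315°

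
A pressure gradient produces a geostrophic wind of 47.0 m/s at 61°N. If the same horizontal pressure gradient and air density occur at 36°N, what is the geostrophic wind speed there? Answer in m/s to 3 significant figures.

69.9 m/s

With the same pressure gradient and density, V_g ∝ 1/f ∝ 1/sin φ.
V₂ = V₁ · sin φ₁ / sin φ₂ = 47.0 × sin 61° / sin 36°
V₂ = 47.0 × 0.8746/0.5878 = 69.9 m/s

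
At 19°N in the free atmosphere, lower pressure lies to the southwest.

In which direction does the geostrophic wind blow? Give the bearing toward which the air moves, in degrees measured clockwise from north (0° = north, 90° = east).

The pressure-gradient force points toward the southwest (bearing 225°).
Geostrophic balance: in the Northern Hemisphere the Coriolis force deflects motion to the right, so the geostrophic wind blows 90° to the right of the pressure-gradient force (low pressure on the left).
Rotating 225° by 90° clockwise gives 315° — the wind blows toward the northwest.

315°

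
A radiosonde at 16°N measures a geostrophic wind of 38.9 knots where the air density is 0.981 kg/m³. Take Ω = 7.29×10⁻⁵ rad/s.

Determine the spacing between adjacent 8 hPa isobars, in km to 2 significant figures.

Coriolis parameter at 16°N:
f = 2Ω sin φ = 2 × 7.29×10⁻⁵ × sin 16° = 4.02×10⁻⁵ s⁻¹
Wind speed in SI: 38.9 knots = 20.0 m/s
Geostrophic balance rearranged: |∂P/∂n| = f ρ V_g
|∂P/∂n| = 4.02×10⁻⁵ × 0.981 × 20.0 = 7.89×10⁻⁴ Pa/m
Isobar spacing: Δn = ΔP/|∂P/∂n| = 800 Pa / 7.89×10⁻⁴ Pa/m = 1013999 m ≈ 1000 km

1000 km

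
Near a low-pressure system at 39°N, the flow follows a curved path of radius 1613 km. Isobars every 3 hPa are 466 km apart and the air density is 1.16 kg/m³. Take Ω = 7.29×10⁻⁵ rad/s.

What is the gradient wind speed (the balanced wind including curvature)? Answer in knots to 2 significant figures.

11 knots

Coriolis parameter at 39°N:
f = 2Ω sin φ = 2 × 7.29×10⁻⁵ × sin 39° = 9.18×10⁻⁵ s⁻¹
Pressure gradient: |∂P/∂n| = 300 Pa / 466000 m = 6.44×10⁻⁴ Pa/m
Geostrophic speed: V_g = |∂P/∂n|/(fρ) = 6.44×10⁻⁴/(9.18×10⁻⁵ × 1.16) = 6.05 m/s
Around a low, centrifugal force acts outward with Coriolis, so pressure-gradient force balances both:
(1/ρ)|∂P/∂n| = fV + V²/R  →  V² + fR·V − fR·V_g = 0
With fR = 9.18×10⁻⁵ × 1613×10³ m = 148 m/s:
V = [−fR + √((fR)² + 4 fR V_g)]/2 = [−148 + √(148² + 4×148×6.05)]/2 = 5.82 m/s
Subgeostrophic (V < V_g = 6.05 m/s), as expected around a low.
Converting: 5.82 m/s × 1.944 = 11 knots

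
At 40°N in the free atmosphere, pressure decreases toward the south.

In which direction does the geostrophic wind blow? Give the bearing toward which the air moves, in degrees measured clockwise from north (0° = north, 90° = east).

270°

The pressure-gradient force points toward the south (bearing 180°).
Geostrophic balance: in the Northern Hemisphere the Coriolis force deflects motion to the right, so the geostrophic wind blows 90° to the right of the pressure-gradient force (low pressure on the left).
Rotating 180° by 90° clockwise gives 270° — the wind blows toward the west.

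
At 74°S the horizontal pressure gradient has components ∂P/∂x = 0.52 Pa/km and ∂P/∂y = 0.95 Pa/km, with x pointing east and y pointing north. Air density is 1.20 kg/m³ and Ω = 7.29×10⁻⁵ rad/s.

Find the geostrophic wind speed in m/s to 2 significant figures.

Coriolis parameter at 74°S:
f = 2Ω sin φ = 2 × 7.29×10⁻⁵ × sin 74° = 1.40×10⁻⁴ s⁻¹
In the Southern Hemisphere f is negative: f = −1.40×10⁻⁴ s⁻¹.
Component geostrophic relations (x east, y north):
u_g = −(1/(fρ)) ∂P/∂y,  v_g = (1/(fρ)) ∂P/∂x
u_g = −(0.95×10⁻³)/(−1.40×10⁻⁴ × 1.20) = 5.65 m/s;  v_g = (0.52×10⁻³)/(−1.40×10⁻⁴ × 1.20) = −3.09 m/s
|V_g| = √(u_g² + v_g²) = 6.44 m/s

6.4 m/s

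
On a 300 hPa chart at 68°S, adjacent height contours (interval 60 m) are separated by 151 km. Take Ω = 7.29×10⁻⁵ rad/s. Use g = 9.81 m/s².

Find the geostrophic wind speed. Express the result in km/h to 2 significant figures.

100 km/h

Coriolis parameter at 68°S:
f = 2Ω sin φ = 2 × 7.29×10⁻⁵ × sin 68° = 1.35×10⁻⁴ s⁻¹
Height gradient: |∂Z/∂n| = 60 m / 151000 m = 3.97×10⁻⁴
On a pressure surface, geostrophic balance gives V_g = (g/f)|∂Z/∂n|:
V_g = 9.81 × 3.97×10⁻⁴ / 1.35×10⁻⁴ = 28.8 m/s
Converting: 28.8 m/s × 3.6 = 100 km/h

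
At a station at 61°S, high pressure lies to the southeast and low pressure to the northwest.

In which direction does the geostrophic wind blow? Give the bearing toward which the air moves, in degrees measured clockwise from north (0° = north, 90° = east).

The pressure-gradient force points toward the northwest (bearing 315°).
Geostrophic balance: in the Southern Hemisphere the Coriolis force deflects motion to the left, so the geostrophic wind blows 90° to the left of the pressure-gradient force (low pressure on the right).
Rotating 315° by 90° counterclockwise gives 225° — the wind blows toward the southwest.

225°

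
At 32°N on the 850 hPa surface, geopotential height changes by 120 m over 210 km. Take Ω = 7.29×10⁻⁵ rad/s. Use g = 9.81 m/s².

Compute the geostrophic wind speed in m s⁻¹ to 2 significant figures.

73 m s⁻¹

Coriolis parameter at 32°N:
f = 2Ω sin φ = 2 × 7.29×10⁻⁵ × sin 32° = 7.73×10⁻⁵ s⁻¹
Height gradient: |∂Z/∂n| = 120 m / 210000 m = 5.71×10⁻⁴
On a pressure surface, geostrophic balance gives V_g = (g/f)|∂Z/∂n|:
V_g = 9.81 × 5.71×10⁻⁴ / 7.73×10⁻⁵ = 72.6 m/s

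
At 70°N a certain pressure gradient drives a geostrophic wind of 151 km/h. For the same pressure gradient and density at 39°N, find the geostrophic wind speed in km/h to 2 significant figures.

With the same pressure gradient and density, V_g ∝ 1/f ∝ 1/sin φ.
V₂ = V₁ · sin φ₁ / sin φ₂ = 151 × sin 70° / sin 39°
V₂ = 151 × 0.9397/0.6293 = 230 km/h

230 km/h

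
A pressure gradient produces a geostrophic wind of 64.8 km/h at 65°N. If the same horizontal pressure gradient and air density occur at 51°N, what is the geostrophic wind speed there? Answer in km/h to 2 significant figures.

76 km/h

With the same pressure gradient and density, V_g ∝ 1/f ∝ 1/sin φ.
V₂ = V₁ · sin φ₁ / sin φ₂ = 64.8 × sin 65° / sin 51°
V₂ = 64.8 × 0.9063/0.7771 = 76 km/h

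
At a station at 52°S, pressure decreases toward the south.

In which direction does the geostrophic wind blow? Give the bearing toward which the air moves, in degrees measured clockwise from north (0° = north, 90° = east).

The pressure-gradient force points toward the south (bearing 180°).
Geostrophic balance: in the Southern Hemisphere the Coriolis force deflects motion to the left, so the geostrophic wind blows 90° to the left of the pressure-gradient force (low pressure on the right).
Rotating 180° by 90° counterclockwise gives 090° — the wind blows toward the east.

090°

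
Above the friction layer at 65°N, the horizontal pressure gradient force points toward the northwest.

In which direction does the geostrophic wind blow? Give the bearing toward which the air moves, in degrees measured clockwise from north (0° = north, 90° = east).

045°

The pressure-gradient force points toward the northwest (bearing 315°).
Geostrophic balance: in the Northern Hemisphere the Coriolis force deflects motion to the right, so the geostrophic wind blows 90° to the right of the pressure-gradient force (low pressure on the left).
Rotating 315° by 90° clockwise gives 045° — the wind blows toward the northeast.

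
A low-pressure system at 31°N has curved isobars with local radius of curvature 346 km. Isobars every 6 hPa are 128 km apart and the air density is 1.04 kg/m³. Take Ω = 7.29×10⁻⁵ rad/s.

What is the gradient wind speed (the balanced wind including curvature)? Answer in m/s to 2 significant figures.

Coriolis parameter at 31°N:
f = 2Ω sin φ = 2 × 7.29×10⁻⁵ × sin 31° = 7.51×10⁻⁵ s⁻¹
Pressure gradient: |∂P/∂n| = 600 Pa / 128000 m = 4.69×10⁻³ Pa/m
Geostrophic speed: V_g = |∂P/∂n|/(fρ) = 4.69×10⁻³/(7.51×10⁻⁵ × 1.04) = 60.0 m/s
Around a low, centrifugal force acts outward with Coriolis, so pressure-gradient force balances both:
(1/ρ)|∂P/∂n| = fV + V²/R  →  V² + fR·V − fR·V_g = 0
With fR = 7.51×10⁻⁵ × 346×10³ m = 26.0 m/s:
V = [−fR + √((fR)² + 4 fR V_g)]/2 = [−26.0 + √(26.0² + 4×26.0×60)]/2 = 28.6 m/s
Subgeostrophic (V < V_g = 60 m/s), as expected around a low.

29 m/s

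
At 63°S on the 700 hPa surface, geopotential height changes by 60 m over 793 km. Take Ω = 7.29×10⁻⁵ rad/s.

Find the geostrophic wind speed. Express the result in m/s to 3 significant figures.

5.71 m/s

Coriolis parameter at 63°S:
f = 2Ω sin φ = 2 × 7.29×10⁻⁵ × sin 63° = 1.30×10⁻⁴ s⁻¹
Height gradient: |∂Z/∂n| = 60 m / 793000 m = 7.57×10⁻⁵
On a pressure surface, geostrophic balance gives V_g = (g/f)|∂Z/∂n|:
V_g = 9.81 × 7.57×10⁻⁵ / 1.30×10⁻⁴ = 5.71 m/s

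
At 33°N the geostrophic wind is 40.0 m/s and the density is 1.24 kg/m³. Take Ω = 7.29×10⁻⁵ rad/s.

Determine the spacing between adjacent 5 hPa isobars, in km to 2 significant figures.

Coriolis parameter at 33°N:
f = 2Ω sin φ = 2 × 7.29×10⁻⁵ × sin 33° = 7.94×10⁻⁵ s⁻¹
Geostrophic balance rearranged: |∂P/∂n| = f ρ V_g
|∂P/∂n| = 7.94×10⁻⁵ × 1.24 × 40.0 = 3.94×10⁻³ Pa/m
Isobar spacing: Δn = ΔP/|∂P/∂n| = 500 Pa / 3.94×10⁻³ Pa/m = 126947 m ≈ 130 km

130 km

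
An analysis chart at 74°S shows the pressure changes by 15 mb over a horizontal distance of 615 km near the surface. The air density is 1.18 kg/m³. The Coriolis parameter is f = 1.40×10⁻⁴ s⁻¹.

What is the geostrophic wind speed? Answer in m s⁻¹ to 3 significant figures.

14.8 m s⁻¹

Pressure gradient: |∂P/∂n| = 1500 Pa / 615000 m = 2.44×10⁻³ Pa/m
Geostrophic balance (pressure-gradient force = Coriolis force):
V_g = (1/(fρ)) |∂P/∂n| = 2.44×10⁻³ / (1.40×10⁻⁴ × 1.18) = 14.8 m/s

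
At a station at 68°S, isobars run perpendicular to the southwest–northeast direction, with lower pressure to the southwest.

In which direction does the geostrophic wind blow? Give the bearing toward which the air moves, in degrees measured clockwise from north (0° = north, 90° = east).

The pressure-gradient force points toward the southwest (bearing 225°).
Geostrophic balance: in the Southern Hemisphere the Coriolis force deflects motion to the left, so the geostrophic wind blows 90° to the left of the pressure-gradient force (low pressure on the right).
Rotating 225° by 90° counterclockwise gives 135° — the wind blows toward the southeast.

135°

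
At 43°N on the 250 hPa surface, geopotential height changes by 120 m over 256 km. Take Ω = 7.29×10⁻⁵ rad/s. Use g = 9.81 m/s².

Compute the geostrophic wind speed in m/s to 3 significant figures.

Coriolis parameter at 43°N:
f = 2Ω sin φ = 2 × 7.29×10⁻⁵ × sin 43° = 9.94×10⁻⁵ s⁻¹
Height gradient: |∂Z/∂n| = 120 m / 256000 m = 4.69×10⁻⁴
On a pressure surface, geostrophic balance gives V_g = (g/f)|∂Z/∂n|:
V_g = 9.81 × 4.69×10⁻⁴ / 9.94×10⁻⁵ = 46.2 m/s

46.2 m/s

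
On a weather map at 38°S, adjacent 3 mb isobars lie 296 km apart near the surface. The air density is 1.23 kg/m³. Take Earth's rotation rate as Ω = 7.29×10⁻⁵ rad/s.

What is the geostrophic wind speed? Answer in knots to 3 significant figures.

Coriolis parameter at 38°S:
f = 2Ω sin φ = 2 × 7.29×10⁻⁵ × sin 38° = 8.98×10⁻⁵ s⁻¹
Pressure gradient: |∂P/∂n| = 300 Pa / 296000 m = 1.01×10⁻³ Pa/m
Geostrophic balance (pressure-gradient force = Coriolis force):
V_g = (1/(fρ)) |∂P/∂n| = 1.01×10⁻³ / (8.98×10⁻⁵ × 1.23) = 9.18 m/s
Converting: 9.18 m/s × 1.944 = 17.8 knots

17.8 knots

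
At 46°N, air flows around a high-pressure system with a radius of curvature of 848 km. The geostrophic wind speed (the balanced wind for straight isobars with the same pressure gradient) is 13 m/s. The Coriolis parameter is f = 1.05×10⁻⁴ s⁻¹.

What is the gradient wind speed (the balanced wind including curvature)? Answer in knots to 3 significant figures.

Around a high, pressure-gradient force acts outward with centrifugal, so Coriolis balances both:
fV = (1/ρ)|∂P/∂n| + V²/R  →  V² − fR·V + fR·V_g = 0
With fR = 1.05×10⁻⁴ × 848×10³ m = 89.0 m/s:
V = [fR − √((fR)² − 4 fR V_g)]/2 = [89.0 − √(89.0² − 4×89.0×13)]/2 = 15.8 m/s
Supergeostrophic (V > V_g = 13 m/s), as expected around a high.
Converting: 15.8 m/s × 1.944 = 30.7 knots

30.7 knots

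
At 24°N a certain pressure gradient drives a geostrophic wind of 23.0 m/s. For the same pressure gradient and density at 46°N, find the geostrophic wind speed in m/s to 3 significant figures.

13.0 m/s

With the same pressure gradient and density, V_g ∝ 1/f ∝ 1/sin φ.
V₂ = V₁ · sin φ₁ / sin φ₂ = 23.0 × sin 24° / sin 46°
V₂ = 23.0 × 0.4067/0.7193 = 13.0 m/s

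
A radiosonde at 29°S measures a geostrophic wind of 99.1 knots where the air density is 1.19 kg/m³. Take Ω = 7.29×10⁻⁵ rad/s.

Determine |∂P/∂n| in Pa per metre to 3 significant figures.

Coriolis parameter at 29°S:
f = 2Ω sin φ = 2 × 7.29×10⁻⁵ × sin 29° = 7.07×10⁻⁵ s⁻¹
Wind speed in SI: 99.1 knots = 51.0 m/s
Geostrophic balance rearranged: |∂P/∂n| = f ρ V_g
|∂P/∂n| = 7.07×10⁻⁵ × 1.19 × 51.0 = 4.29×10⁻³ Pa/m

4.29×10⁻³ Pa/m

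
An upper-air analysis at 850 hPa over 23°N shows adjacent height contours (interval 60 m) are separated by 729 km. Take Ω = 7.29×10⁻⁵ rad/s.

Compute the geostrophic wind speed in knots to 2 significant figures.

Coriolis parameter at 23°N:
f = 2Ω sin φ = 2 × 7.29×10⁻⁵ × sin 23° = 5.70×10⁻⁵ s⁻¹
Height gradient: |∂Z/∂n| = 60 m / 729000 m = 8.23×10⁻⁵
On a pressure surface, geostrophic balance gives V_g = (g/f)|∂Z/∂n|:
V_g = 9.81 × 8.23×10⁻⁵ / 5.70×10⁻⁵ = 14.2 m/s
Converting: 14.2 m/s × 1.944 = 28 knots

28 knots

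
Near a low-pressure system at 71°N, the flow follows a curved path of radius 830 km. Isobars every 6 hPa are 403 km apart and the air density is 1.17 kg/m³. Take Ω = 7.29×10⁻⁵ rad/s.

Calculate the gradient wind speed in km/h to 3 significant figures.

30.9 km/h

Coriolis parameter at 71°N:
f = 2Ω sin φ = 2 × 7.29×10⁻⁵ × sin 71° = 1.38×10⁻⁴ s⁻¹
Pressure gradient: |∂P/∂n| = 600 Pa / 403000 m = 1.49×10⁻³ Pa/m
Geostrophic speed: V_g = |∂P/∂n|/(fρ) = 1.49×10⁻³/(1.38×10⁻⁴ × 1.17) = 9.23 m/s
Around a low, centrifugal force acts outward with Coriolis, so pressure-gradient force balances both:
(1/ρ)|∂P/∂n| = fV + V²/R  →  V² + fR·V − fR·V_g = 0
With fR = 1.38×10⁻⁴ × 830×10³ m = 114 m/s:
V = [−fR + √((fR)² + 4 fR V_g)]/2 = [−114 + √(114² + 4×114×9.23)]/2 = 8.59 m/s
Subgeostrophic (V < V_g = 9.23 m/s), as expected around a low.
Converting: 8.59 m/s × 3.6 = 30.9 km/h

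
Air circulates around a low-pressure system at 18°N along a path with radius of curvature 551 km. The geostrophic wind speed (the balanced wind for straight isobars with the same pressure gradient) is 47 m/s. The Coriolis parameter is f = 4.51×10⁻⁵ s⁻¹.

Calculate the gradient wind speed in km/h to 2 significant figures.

86 km/h

Around a low, centrifugal force acts outward with Coriolis, so pressure-gradient force balances both:
(1/ρ)|∂P/∂n| = fV + V²/R  →  V² + fR·V − fR·V_g = 0
With fR = 4.51×10⁻⁵ × 551×10³ m = 24.9 m/s:
V = [−fR + √((fR)² + 4 fR V_g)]/2 = [−24.9 + √(24.9² + 4×24.9×47)]/2 = 23.9 m/s
Subgeostrophic (V < V_g = 47 m/s), as expected around a low.
Converting: 23.9 m/s × 3.6 = 86 km/h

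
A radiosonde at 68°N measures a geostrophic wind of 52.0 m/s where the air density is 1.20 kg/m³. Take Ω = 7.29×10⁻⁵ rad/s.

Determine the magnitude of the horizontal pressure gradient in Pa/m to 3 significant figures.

Coriolis parameter at 68°N:
f = 2Ω sin φ = 2 × 7.29×10⁻⁵ × sin 68° = 1.35×10⁻⁴ s⁻¹
Geostrophic balance rearranged: |∂P/∂n| = f ρ V_g
|∂P/∂n| = 1.35×10⁻⁴ × 1.20 × 52.0 = 8.44×10⁻³ Pa/m

8.44×10⁻³ Pa/m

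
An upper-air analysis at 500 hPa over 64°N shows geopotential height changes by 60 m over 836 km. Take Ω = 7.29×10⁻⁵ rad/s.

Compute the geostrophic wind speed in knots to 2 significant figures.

10 knots

Coriolis parameter at 64°N:
f = 2Ω sin φ = 2 × 7.29×10⁻⁵ × sin 64° = 1.31×10⁻⁴ s⁻¹
Height gradient: |∂Z/∂n| = 60 m / 836000 m = 7.18×10⁻⁵
On a pressure surface, geostrophic balance gives V_g = (g/f)|∂Z/∂n|:
V_g = 9.81 × 7.18×10⁻⁵ / 1.31×10⁻⁴ = 5.37 m/s
Converting: 5.37 m/s × 1.944 = 10 knots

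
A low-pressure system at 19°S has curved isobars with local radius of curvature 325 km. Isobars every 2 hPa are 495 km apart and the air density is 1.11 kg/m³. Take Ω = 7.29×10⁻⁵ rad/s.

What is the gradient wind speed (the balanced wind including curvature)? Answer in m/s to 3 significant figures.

5.62 m/s

Coriolis parameter at 19°S:
f = 2Ω sin φ = 2 × 7.29×10⁻⁵ × sin 19° = 4.75×10⁻⁵ s⁻¹
Pressure gradient: |∂P/∂n| = 200 Pa / 495000 m = 4.04×10⁻⁴ Pa/m
Geostrophic speed: V_g = |∂P/∂n|/(fρ) = 4.04×10⁻⁴/(4.75×10⁻⁵ × 1.11) = 7.67 m/s
Around a low, centrifugal force acts outward with Coriolis, so pressure-gradient force balances both:
(1/ρ)|∂P/∂n| = fV + V²/R  →  V² + fR·V − fR·V_g = 0
With fR = 4.75×10⁻⁵ × 325×10³ m = 15.4 m/s:
V = [−fR + √((fR)² + 4 fR V_g)]/2 = [−15.4 + √(15.4² + 4×15.4×7.67)]/2 = 5.62 m/s
Subgeostrophic (V < V_g = 7.67 m/s), as expected around a low.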